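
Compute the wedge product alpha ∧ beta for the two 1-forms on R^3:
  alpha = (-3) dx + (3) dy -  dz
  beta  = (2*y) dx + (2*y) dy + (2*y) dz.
alpha ∧ beta = (-12*y) dx ∧ dy + (-4*y) dx ∧ dz + (8*y) dy ∧ dz

Distribute the wedge, using dx_i ∧ dx_j = -dx_j ∧ dx_i and dx_i ∧ dx_i = 0. For each pair (i, j) with i < j, the coefficient of dx_i ∧ dx_j in alpha ∧ beta is (alpha_i * beta_j - alpha_j * beta_i). Collecting: alpha ∧ beta = (-12*y) dx ∧ dy + (-4*y) dx ∧ dz + (8*y) dy ∧ dz.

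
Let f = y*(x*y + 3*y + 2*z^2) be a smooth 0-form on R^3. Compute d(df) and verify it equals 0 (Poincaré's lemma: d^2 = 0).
d(df) = 0

Step 1: df = sum_i (∂f/∂x_i) dx_i = (y^2) dx + (2*x*y + 6*y + 2*z^2) dy + (4*y*z) dz.
Step 2: Apply d again. Using the 1-form formula, the coefficient of dx ∧ dy in d(df) is ∂^2 f/∂x ∂y - ∂^2 f/∂y ∂x = (2*y) - (2*y) = 0 (equality of mixed partials for smooth f).
Similarly for dx ∧ dz and dy ∧ dz — all coefficients vanish. So d(df) = 0.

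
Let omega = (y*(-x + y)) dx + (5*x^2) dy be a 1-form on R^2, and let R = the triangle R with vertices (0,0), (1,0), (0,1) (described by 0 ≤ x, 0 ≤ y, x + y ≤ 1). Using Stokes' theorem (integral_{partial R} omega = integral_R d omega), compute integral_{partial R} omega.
integral_(partial R) omega = 3/2

Stokes: integral_partial_R omega = integral_R d omega with d omega = (∂Q/∂x - ∂P/∂y) dx ∧ dy.
  ∂Q/∂x = 10*x
  ∂P/∂y = -x + 2*y
  integrand = ∂Q/∂x - ∂P/∂y = 11*x - 2*y.
Integrating over R: integral_0^1 integral_0^{1-x} (11*x - 2*y) dy dx = 3/2.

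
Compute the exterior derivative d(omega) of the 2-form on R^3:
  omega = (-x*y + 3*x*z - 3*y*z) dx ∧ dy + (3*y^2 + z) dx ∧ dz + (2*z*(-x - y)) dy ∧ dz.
d(omega) = (3*x - 9*y - 2*z) dx ∧ dy ∧ dz

For a 2-form omega = sum_{i<j} g_{ij} dx_i ∧ dx_j, the exterior derivative is
  d(omega) = sum_{i<j} d(g_{ij}) ∧ dx_i ∧ dx_j = sum_{i<j, k} (∂g_{ij}/∂x_k) dx_k ∧ dx_i ∧ dx_j.
Expand each term, using dx_k ∧ dx_i ∧ dx_j = sgn(permutation) dx_{(a)} ∧ dx_{(b)} ∧ dx_{(c)} with (a < b < c) sorted:
  d(-x*y + 3*x*z - 3*y*z) includes (∂/∂z)(-x*y + 3*x*z - 3*y*z) dz = (3*x - 3*y) dz, which multiplied by dx ∧ dy gives (3*x - 3*y) dx ∧ dy ∧ dz
  d(3*y^2 + z) includes (∂/∂y)(3*y^2 + z) dy = (6*y) dy, which multiplied by dx ∧ dz gives (-6*y) dx ∧ dy ∧ dz
  d(2*z*(-x - y)) includes (∂/∂x)(2*z*(-x - y)) dx = (-2*z) dx, which multiplied by dy ∧ dz gives (-2*z) dx ∧ dy ∧ dz
Collecting like 3-forms: d(omega) = (3*x - 9*y - 2*z) dx ∧ dy ∧ dz.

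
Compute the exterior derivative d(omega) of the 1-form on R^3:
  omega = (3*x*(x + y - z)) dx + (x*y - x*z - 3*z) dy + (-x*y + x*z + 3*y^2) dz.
d(omega) = (-3*x + y - z) dx ∧ dy + (3*x - y + z) dx ∧ dz + (6*y + 3) dy ∧ dz

For a 1-form omega = sum_i f_i dx_i, the exterior derivative is
  d(omega) = sum_{i < j} (∂f_j/∂x_i - ∂f_i/∂x_j) dx_i ∧ dx_j.
  coefficient of dx ∧ dy: ∂f_2/∂x - ∂f_1/∂y = ∂(x*y - x*z - 3*z)/∂x - ∂(3*x*(x + y - z))/∂y = -3*x + y - z
  coefficient of dx ∧ dz: ∂f_3/∂x - ∂f_1/∂z = ∂(-x*y + x*z + 3*y^2)/∂x - ∂(3*x*(x + y - z))/∂z = 3*x - y + z
  coefficient of dy ∧ dz: ∂f_3/∂y - ∂f_2/∂z = ∂(-x*y + x*z + 3*y^2)/∂y - ∂(x*y - x*z - 3*z)/∂z = 6*y + 3
Assembling: d(omega) = (-3*x + y - z) dx ∧ dy + (3*x - y + z) dx ∧ dz + (6*y + 3) dy ∧ dz.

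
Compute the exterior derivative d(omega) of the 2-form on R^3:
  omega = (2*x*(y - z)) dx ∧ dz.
d(omega) = (-2*x) dx ∧ dy ∧ dz

For a 2-form omega = sum_{i<j} g_{ij} dx_i ∧ dx_j, the exterior derivative is
  d(omega) = sum_{i<j} d(g_{ij}) ∧ dx_i ∧ dx_j = sum_{i<j, k} (∂g_{ij}/∂x_k) dx_k ∧ dx_i ∧ dx_j.
Expand each term, using dx_k ∧ dx_i ∧ dx_j = sgn(permutation) dx_{(a)} ∧ dx_{(b)} ∧ dx_{(c)} with (a < b < c) sorted:
  d(2*x*(y - z)) includes (∂/∂y)(2*x*(y - z)) dy = (2*x) dy, which multiplied by dx ∧ dz gives (-2*x) dx ∧ dy ∧ dz
Collecting like 3-forms: d(omega) = (-2*x) dx ∧ dy ∧ dz.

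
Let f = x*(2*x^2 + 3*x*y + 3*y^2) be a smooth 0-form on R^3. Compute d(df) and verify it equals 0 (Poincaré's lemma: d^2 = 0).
d(df) = 0

Step 1: df = sum_i (∂f/∂x_i) dx_i = (6*x^2 + 6*x*y + 3*y^2) dx + (3*x*(x + 2*y)) dy + (0) dz.
Step 2: Apply d again. Using the 1-form formula, the coefficient of dx ∧ dy in d(df) is ∂^2 f/∂x ∂y - ∂^2 f/∂y ∂x = (6*x + 6*y) - (6*x + 6*y) = 0 (equality of mixed partials for smooth f).
Similarly for dx ∧ dz and dy ∧ dz — all coefficients vanish. So d(df) = 0.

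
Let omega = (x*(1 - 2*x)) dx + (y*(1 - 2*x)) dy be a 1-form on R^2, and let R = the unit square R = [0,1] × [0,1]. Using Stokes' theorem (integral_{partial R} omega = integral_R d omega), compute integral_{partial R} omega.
integral_(partial R) omega = -1

Stokes: integral_partial_R omega = integral_R d omega with d omega = (∂Q/∂x - ∂P/∂y) dx ∧ dy.
  ∂Q/∂x = -2*y
  ∂P/∂y = 0
  integrand = ∂Q/∂x - ∂P/∂y = -2*y.
Integrating over R: integral_0^1 integral_0^1 (-2*y) dx dy = -1.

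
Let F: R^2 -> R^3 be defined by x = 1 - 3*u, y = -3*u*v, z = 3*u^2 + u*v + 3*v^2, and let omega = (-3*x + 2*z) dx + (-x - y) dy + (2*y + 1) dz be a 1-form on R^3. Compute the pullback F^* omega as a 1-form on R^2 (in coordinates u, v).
F^* omega = (-36*u^2*v - 18*u^2 - 15*u*v^2 - 15*u*v - 21*u - 18*v^2 + 4*v + 9) du + (-15*u^2*v - 9*u^2 - 36*u*v^2 + 4*u + 6*v) dv

Using F^*(f dg) = (f ∘ F) d(g ∘ F), substitute each coordinate x_i by F_i(u, v) in f_i, and replace dx_i by d F_i = (∂F_i/∂u) du + (∂F_i/∂v) dv.
  For the x component: f_1(F) = 6*u^2 + 2*u*v + 9*u + 6*v^2 - 3; d F_1 = (-3) du + (0) dv
  For the y component: f_2(F) = 3*u*v + 3*u - 1; d F_2 = (-3*v) du + (-3*u) dv
  For the z component: f_3(F) = -6*u*v + 1; d F_3 = (6*u + v) du + (u + 6*v) dv
Combining and collecting du, dv coefficients:
  coeff of du: -36*u^2*v - 18*u^2 - 15*u*v^2 - 15*u*v - 21*u - 18*v^2 + 4*v + 9
  coeff of dv: -15*u^2*v - 9*u^2 - 36*u*v^2 + 4*u + 6*v
F^* omega = (-36*u^2*v - 18*u^2 - 15*u*v^2 - 15*u*v - 21*u - 18*v^2 + 4*v + 9) du + (-15*u^2*v - 9*u^2 - 36*u*v^2 + 4*u + 6*v) dv.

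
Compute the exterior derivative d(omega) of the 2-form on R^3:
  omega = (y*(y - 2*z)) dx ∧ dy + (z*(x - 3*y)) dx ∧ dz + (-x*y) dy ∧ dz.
d(omega) = (-3*y + 3*z) dx ∧ dy ∧ dz

For a 2-form omega = sum_{i<j} g_{ij} dx_i ∧ dx_j, the exterior derivative is
  d(omega) = sum_{i<j} d(g_{ij}) ∧ dx_i ∧ dx_j = sum_{i<j, k} (∂g_{ij}/∂x_k) dx_k ∧ dx_i ∧ dx_j.
Expand each term, using dx_k ∧ dx_i ∧ dx_j = sgn(permutation) dx_{(a)} ∧ dx_{(b)} ∧ dx_{(c)} with (a < b < c) sorted:
  d(y*(y - 2*z)) includes (∂/∂z)(y*(y - 2*z)) dz = (-2*y) dz, which multiplied by dx ∧ dy gives (-2*y) dx ∧ dy ∧ dz
  d(z*(x - 3*y)) includes (∂/∂y)(z*(x - 3*y)) dy = (-3*z) dy, which multiplied by dx ∧ dz gives (3*z) dx ∧ dy ∧ dz
  d(-x*y) includes (∂/∂x)(-x*y) dx = (-y) dx, which multiplied by dy ∧ dz gives (-y) dx ∧ dy ∧ dz
Collecting like 3-forms: d(omega) = (-3*y + 3*z) dx ∧ dy ∧ dz.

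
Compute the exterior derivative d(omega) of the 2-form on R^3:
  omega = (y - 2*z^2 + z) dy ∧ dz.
d(omega) = 0

For a 2-form omega = sum_{i<j} g_{ij} dx_i ∧ dx_j, the exterior derivative is
  d(omega) = sum_{i<j} d(g_{ij}) ∧ dx_i ∧ dx_j = sum_{i<j, k} (∂g_{ij}/∂x_k) dx_k ∧ dx_i ∧ dx_j.
Expand each term, using dx_k ∧ dx_i ∧ dx_j = sgn(permutation) dx_{(a)} ∧ dx_{(b)} ∧ dx_{(c)} with (a < b < c) sorted:

Collecting like 3-forms: d(omega) = 0.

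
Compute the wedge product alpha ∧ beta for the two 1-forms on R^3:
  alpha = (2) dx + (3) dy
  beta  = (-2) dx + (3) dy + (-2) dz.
alpha ∧ beta = (12) dx ∧ dy + (-4) dx ∧ dz + (-6) dy ∧ dz

Distribute the wedge, using dx_i ∧ dx_j = -dx_j ∧ dx_i and dx_i ∧ dx_i = 0. For each pair (i, j) with i < j, the coefficient of dx_i ∧ dx_j in alpha ∧ beta is (alpha_i * beta_j - alpha_j * beta_i). Collecting: alpha ∧ beta = (12) dx ∧ dy + (-4) dx ∧ dz + (-6) dy ∧ dz.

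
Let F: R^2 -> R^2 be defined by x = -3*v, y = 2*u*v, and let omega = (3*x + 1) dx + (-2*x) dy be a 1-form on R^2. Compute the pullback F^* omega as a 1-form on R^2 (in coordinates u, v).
F^* omega = (12*v^2) du + (12*u*v + 27*v - 3) dv

Using F^*(f dg) = (f ∘ F) d(g ∘ F), substitute each coordinate x_i by F_i(u, v) in f_i, and replace dx_i by d F_i = (∂F_i/∂u) du + (∂F_i/∂v) dv.
  For the x component: f_1(F) = 1 - 9*v; d F_1 = (0) du + (-3) dv
  For the y component: f_2(F) = 6*v; d F_2 = (2*v) du + (2*u) dv
Combining and collecting du, dv coefficients:
  coeff of du: 12*v^2
  coeff of dv: 12*u*v + 27*v - 3
F^* omega = (12*v^2) du + (12*u*v + 27*v - 3) dv.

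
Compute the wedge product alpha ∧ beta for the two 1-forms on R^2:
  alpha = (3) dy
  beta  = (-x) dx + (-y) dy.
alpha ∧ beta = (3*x) dx ∧ dy

Distribute the wedge, using dx_i ∧ dx_j = -dx_j ∧ dx_i and dx_i ∧ dx_i = 0. For each pair (i, j) with i < j, the coefficient of dx_i ∧ dx_j in alpha ∧ beta is (alpha_i * beta_j - alpha_j * beta_i). Collecting: alpha ∧ beta = (3*x) dx ∧ dy.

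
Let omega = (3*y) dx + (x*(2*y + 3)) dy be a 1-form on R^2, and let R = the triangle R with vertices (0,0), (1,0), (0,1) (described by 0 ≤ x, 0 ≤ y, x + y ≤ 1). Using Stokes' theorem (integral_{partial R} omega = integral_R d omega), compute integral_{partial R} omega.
integral_(partial R) omega = 1/3

Stokes: integral_partial_R omega = integral_R d omega with d omega = (∂Q/∂x - ∂P/∂y) dx ∧ dy.
  ∂Q/∂x = 2*y + 3
  ∂P/∂y = 3
  integrand = ∂Q/∂x - ∂P/∂y = 2*y.
Integrating over R: integral_0^1 integral_0^{1-x} (2*y) dy dx = 1/3.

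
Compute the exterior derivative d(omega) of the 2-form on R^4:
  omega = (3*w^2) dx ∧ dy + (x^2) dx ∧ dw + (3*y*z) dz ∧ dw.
d(omega) = (6*w) dx ∧ dy ∧ dw + (3*z) dy ∧ dz ∧ dw

For a 2-form omega = sum_{i<j} g_{ij} dx_i ∧ dx_j, the exterior derivative is
  d(omega) = sum_{i<j} d(g_{ij}) ∧ dx_i ∧ dx_j = sum_{i<j, k} (∂g_{ij}/∂x_k) dx_k ∧ dx_i ∧ dx_j.
Expand each term, using dx_k ∧ dx_i ∧ dx_j = sgn(permutation) dx_{(a)} ∧ dx_{(b)} ∧ dx_{(c)} with (a < b < c) sorted:
  d(3*w^2) includes (∂/∂w)(3*w^2) dw = (6*w) dw, which multiplied by dx ∧ dy gives (6*w) dx ∧ dy ∧ dw
  d(3*y*z) includes (∂/∂y)(3*y*z) dy = (3*z) dy, which multiplied by dz ∧ dw gives (3*z) dy ∧ dz ∧ dw
Collecting like 3-forms: d(omega) = (6*w) dx ∧ dy ∧ dw + (3*z) dy ∧ dz ∧ dw.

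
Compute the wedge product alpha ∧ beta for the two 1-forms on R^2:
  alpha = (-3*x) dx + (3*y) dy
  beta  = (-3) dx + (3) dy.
alpha ∧ beta = (-9*x + 9*y) dx ∧ dy

Distribute the wedge, using dx_i ∧ dx_j = -dx_j ∧ dx_i and dx_i ∧ dx_i = 0. For each pair (i, j) with i < j, the coefficient of dx_i ∧ dx_j in alpha ∧ beta is (alpha_i * beta_j - alpha_j * beta_i). Collecting: alpha ∧ beta = (-9*x + 9*y) dx ∧ dy.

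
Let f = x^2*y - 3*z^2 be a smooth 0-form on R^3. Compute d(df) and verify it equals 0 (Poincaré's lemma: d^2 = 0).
d(df) = 0

Step 1: df = sum_i (∂f/∂x_i) dx_i = (2*x*y) dx + (x^2) dy + (-6*z) dz.
Step 2: Apply d again. Using the 1-form formula, the coefficient of dx ∧ dy in d(df) is ∂^2 f/∂x ∂y - ∂^2 f/∂y ∂x = (2*x) - (2*x) = 0 (equality of mixed partials for smooth f).
Similarly for dx ∧ dz and dy ∧ dz — all coefficients vanish. So d(df) = 0.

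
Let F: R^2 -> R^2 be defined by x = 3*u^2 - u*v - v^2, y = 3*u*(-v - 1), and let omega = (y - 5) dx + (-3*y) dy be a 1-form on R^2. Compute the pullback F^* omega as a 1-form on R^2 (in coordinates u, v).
F^* omega = (-18*u^2*v - 18*u^2 - 24*u*v^2 - 51*u*v - 57*u + 5*v) du + (-24*u^2*v - 24*u^2 + 6*u*v^2 + 6*u*v + 5*u + 10*v) dv

Using F^*(f dg) = (f ∘ F) d(g ∘ F), substitute each coordinate x_i by F_i(u, v) in f_i, and replace dx_i by d F_i = (∂F_i/∂u) du + (∂F_i/∂v) dv.
  For the x component: f_1(F) = -3*u*v - 3*u - 5; d F_1 = (6*u - v) du + (-u - 2*v) dv
  For the y component: f_2(F) = 9*u*(v + 1); d F_2 = (-3*v - 3) du + (-3*u) dv
Combining and collecting du, dv coefficients:
  coeff of du: -18*u^2*v - 18*u^2 - 24*u*v^2 - 51*u*v - 57*u + 5*v
  coeff of dv: -24*u^2*v - 24*u^2 + 6*u*v^2 + 6*u*v + 5*u + 10*v
F^* omega = (-18*u^2*v - 18*u^2 - 24*u*v^2 - 51*u*v - 57*u + 5*v) du + (-24*u^2*v - 24*u^2 + 6*u*v^2 + 6*u*v + 5*u + 10*v) dv.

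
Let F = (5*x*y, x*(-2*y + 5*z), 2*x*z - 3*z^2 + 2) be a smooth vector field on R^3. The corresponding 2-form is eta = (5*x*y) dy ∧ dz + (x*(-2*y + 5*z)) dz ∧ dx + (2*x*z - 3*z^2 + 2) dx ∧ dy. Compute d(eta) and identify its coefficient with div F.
d(eta) = (5*y - 6*z) dx ∧ dy ∧ dz; div F = 5*y - 6*z

For a 2-form in R^3 of the form above, applying d gives a 3-form with coefficient ∂P/∂x + ∂Q/∂y + ∂R/∂z:
  ∂P/∂x = 5*y
  ∂Q/∂y = -2*x
  ∂R/∂z = 2*x - 6*z
Sum = 5*y - 6*z, which is exactly div F.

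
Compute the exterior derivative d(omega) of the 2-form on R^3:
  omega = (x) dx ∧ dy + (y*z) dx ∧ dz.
d(omega) = (-z) dx ∧ dy ∧ dz

For a 2-form omega = sum_{i<j} g_{ij} dx_i ∧ dx_j, the exterior derivative is
  d(omega) = sum_{i<j} d(g_{ij}) ∧ dx_i ∧ dx_j = sum_{i<j, k} (∂g_{ij}/∂x_k) dx_k ∧ dx_i ∧ dx_j.
Expand each term, using dx_k ∧ dx_i ∧ dx_j = sgn(permutation) dx_{(a)} ∧ dx_{(b)} ∧ dx_{(c)} with (a < b < c) sorted:
  d(y*z) includes (∂/∂y)(y*z) dy = (z) dy, which multiplied by dx ∧ dz gives (-z) dx ∧ dy ∧ dz
Collecting like 3-forms: d(omega) = (-z) dx ∧ dy ∧ dz.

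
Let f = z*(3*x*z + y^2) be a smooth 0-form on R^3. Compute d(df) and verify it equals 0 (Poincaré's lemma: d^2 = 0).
d(df) = 0

Step 1: df = sum_i (∂f/∂x_i) dx_i = (3*z^2) dx + (2*y*z) dy + (6*x*z + y^2) dz.
Step 2: Apply d again. Using the 1-form formula, the coefficient of dx ∧ dy in d(df) is ∂^2 f/∂x ∂y - ∂^2 f/∂y ∂x = (0) - (0) = 0 (equality of mixed partials for smooth f).
Similarly for dx ∧ dz and dy ∧ dz — all coefficients vanish. So d(df) = 0.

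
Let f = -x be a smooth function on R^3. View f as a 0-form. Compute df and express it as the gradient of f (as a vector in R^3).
df = (-1) dx + (0) dy + (0) dz; grad f = (-1, 0, 0)

For a 0-form f, d f = (∂f/∂x) dx + (∂f/∂y) dy + (∂f/∂z) dz. The components of the vector representation are exactly the entries of grad f in Cartesian coordinates:
  ∂f/∂x = -1
  ∂f/∂y = 0
  ∂f/∂z = 0.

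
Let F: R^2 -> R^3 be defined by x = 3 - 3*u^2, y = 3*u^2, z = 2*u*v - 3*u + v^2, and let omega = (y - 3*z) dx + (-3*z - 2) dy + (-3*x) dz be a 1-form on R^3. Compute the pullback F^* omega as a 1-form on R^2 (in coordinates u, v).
F^* omega = (-18*u^3 + 18*u^2*v - 27*u^2 - 12*u - 18*v + 27) du + (18*u^3 + 18*u^2*v - 18*u - 18*v) dv

Using F^*(f dg) = (f ∘ F) d(g ∘ F), substitute each coordinate x_i by F_i(u, v) in f_i, and replace dx_i by d F_i = (∂F_i/∂u) du + (∂F_i/∂v) dv.
  For the x component: f_1(F) = 3*u^2 - 6*u*v + 9*u - 3*v^2; d F_1 = (-6*u) du + (0) dv
  For the y component: f_2(F) = -6*u*v + 9*u - 3*v^2 - 2; d F_2 = (6*u) du + (0) dv
  For the z component: f_3(F) = 9*u^2 - 9; d F_3 = (2*v - 3) du + (2*u + 2*v) dv
Combining and collecting du, dv coefficients:
  coeff of du: -18*u^3 + 18*u^2*v - 27*u^2 - 12*u - 18*v + 27
  coeff of dv: 18*u^3 + 18*u^2*v - 18*u - 18*v
F^* omega = (-18*u^3 + 18*u^2*v - 27*u^2 - 12*u - 18*v + 27) du + (18*u^3 + 18*u^2*v - 18*u - 18*v) dv.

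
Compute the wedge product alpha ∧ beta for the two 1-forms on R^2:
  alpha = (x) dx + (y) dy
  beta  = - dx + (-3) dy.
alpha ∧ beta = (-3*x + y) dx ∧ dy

Distribute the wedge, using dx_i ∧ dx_j = -dx_j ∧ dx_i and dx_i ∧ dx_i = 0. For each pair (i, j) with i < j, the coefficient of dx_i ∧ dx_j in alpha ∧ beta is (alpha_i * beta_j - alpha_j * beta_i). Collecting: alpha ∧ beta = (-3*x + y) dx ∧ dy.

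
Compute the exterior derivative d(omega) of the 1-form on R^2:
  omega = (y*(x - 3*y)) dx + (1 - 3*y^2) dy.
d(omega) = (-x + 6*y) dx ∧ dy

For a 1-form omega = sum_i f_i dx_i, the exterior derivative is
  d(omega) = sum_{i < j} (∂f_j/∂x_i - ∂f_i/∂x_j) dx_i ∧ dx_j.
  coefficient of dx ∧ dy: ∂f_2/∂x - ∂f_1/∂y = ∂(1 - 3*y^2)/∂x - ∂(y*(x - 3*y))/∂y = -x + 6*y
Assembling: d(omega) = (-x + 6*y) dx ∧ dy.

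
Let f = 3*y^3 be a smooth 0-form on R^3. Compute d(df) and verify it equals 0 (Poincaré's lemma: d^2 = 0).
d(df) = 0

Step 1: df = sum_i (∂f/∂x_i) dx_i = (0) dx + (9*y^2) dy + (0) dz.
Step 2: Apply d again. Using the 1-form formula, the coefficient of dx ∧ dy in d(df) is ∂^2 f/∂x ∂y - ∂^2 f/∂y ∂x = (0) - (0) = 0 (equality of mixed partials for smooth f).
Similarly for dx ∧ dz and dy ∧ dz — all coefficients vanish. So d(df) = 0.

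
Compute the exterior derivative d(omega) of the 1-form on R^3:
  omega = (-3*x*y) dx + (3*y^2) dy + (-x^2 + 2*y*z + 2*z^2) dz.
d(omega) = (3*x) dx ∧ dy + (-2*x) dx ∧ dz + (2*z) dy ∧ dz

For a 1-form omega = sum_i f_i dx_i, the exterior derivative is
  d(omega) = sum_{i < j} (∂f_j/∂x_i - ∂f_i/∂x_j) dx_i ∧ dx_j.
  coefficient of dx ∧ dy: ∂f_2/∂x - ∂f_1/∂y = ∂(3*y^2)/∂x - ∂(-3*x*y)/∂y = 3*x
  coefficient of dx ∧ dz: ∂f_3/∂x - ∂f_1/∂z = ∂(-x^2 + 2*y*z + 2*z^2)/∂x - ∂(-3*x*y)/∂z = -2*x
  coefficient of dy ∧ dz: ∂f_3/∂y - ∂f_2/∂z = ∂(-x^2 + 2*y*z + 2*z^2)/∂y - ∂(3*y^2)/∂z = 2*z
Assembling: d(omega) = (3*x) dx ∧ dy + (-2*x) dx ∧ dz + (2*z) dy ∧ dz.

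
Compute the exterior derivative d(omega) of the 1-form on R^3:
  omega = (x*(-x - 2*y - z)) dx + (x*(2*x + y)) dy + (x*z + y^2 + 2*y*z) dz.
d(omega) = (6*x + y) dx ∧ dy + (x + z) dx ∧ dz + (2*y + 2*z) dy ∧ dz

For a 1-form omega = sum_i f_i dx_i, the exterior derivative is
  d(omega) = sum_{i < j} (∂f_j/∂x_i - ∂f_i/∂x_j) dx_i ∧ dx_j.
  coefficient of dx ∧ dy: ∂f_2/∂x - ∂f_1/∂y = ∂(x*(2*x + y))/∂x - ∂(x*(-x - 2*y - z))/∂y = 6*x + y
  coefficient of dx ∧ dz: ∂f_3/∂x - ∂f_1/∂z = ∂(x*z + y^2 + 2*y*z)/∂x - ∂(x*(-x - 2*y - z))/∂z = x + z
  coefficient of dy ∧ dz: ∂f_3/∂y - ∂f_2/∂z = ∂(x*z + y^2 + 2*y*z)/∂y - ∂(x*(2*x + y))/∂z = 2*y + 2*z
Assembling: d(omega) = (6*x + y) dx ∧ dy + (x + z) dx ∧ dz + (2*y + 2*z) dy ∧ dz.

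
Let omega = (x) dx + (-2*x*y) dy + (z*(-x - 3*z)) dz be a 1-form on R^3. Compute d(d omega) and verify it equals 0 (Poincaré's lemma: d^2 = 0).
d(d omega) = 0

Step 1: d omega = sum_{i<j} (∂f_j/∂x_i - ∂f_i/∂x_j) dx_i ∧ dx_j:
  coeff of dx ∧ dy: -2*y
  coeff of dx ∧ dz: -z
  coeff of dy ∧ dz: 0
Step 2: Apply d again to each 2-form coefficient. The only possible 3-form in R^3 is dx ∧ dy ∧ dz, with coefficient
  ∂(coeff of dy∧dz)/∂x - ∂(coeff of dx∧dz)/∂y + ∂(coeff of dx∧dy)/∂z
  = ∂/∂x (0) - ∂/∂y (-z) + ∂/∂z (-2*y).
Each of these terms simplifies to sums of mixed partials that cancel in pairs. The result is 0 (by equality of mixed partials for smooth functions — Schwarz / Clairaut).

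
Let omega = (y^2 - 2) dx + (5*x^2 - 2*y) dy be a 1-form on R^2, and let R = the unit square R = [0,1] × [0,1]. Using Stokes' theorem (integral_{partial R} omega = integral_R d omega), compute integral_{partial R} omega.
integral_(partial R) omega = 4

Stokes: integral_partial_R omega = integral_R d omega with d omega = (∂Q/∂x - ∂P/∂y) dx ∧ dy.
  ∂Q/∂x = 10*x
  ∂P/∂y = 2*y
  integrand = ∂Q/∂x - ∂P/∂y = 10*x - 2*y.
Integrating over R: integral_0^1 integral_0^1 (10*x - 2*y) dx dy = 4.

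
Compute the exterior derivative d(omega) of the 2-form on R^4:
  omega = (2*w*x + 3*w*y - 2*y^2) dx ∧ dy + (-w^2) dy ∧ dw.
d(omega) = (2*x + 3*y) dx ∧ dy ∧ dw

For a 2-form omega = sum_{i<j} g_{ij} dx_i ∧ dx_j, the exterior derivative is
  d(omega) = sum_{i<j} d(g_{ij}) ∧ dx_i ∧ dx_j = sum_{i<j, k} (∂g_{ij}/∂x_k) dx_k ∧ dx_i ∧ dx_j.
Expand each term, using dx_k ∧ dx_i ∧ dx_j = sgn(permutation) dx_{(a)} ∧ dx_{(b)} ∧ dx_{(c)} with (a < b < c) sorted:
  d(2*w*x + 3*w*y - 2*y^2) includes (∂/∂w)(2*w*x + 3*w*y - 2*y^2) dw = (2*x + 3*y) dw, which multiplied by dx ∧ dy gives (2*x + 3*y) dx ∧ dy ∧ dw
Collecting like 3-forms: d(omega) = (2*x + 3*y) dx ∧ dy ∧ dw.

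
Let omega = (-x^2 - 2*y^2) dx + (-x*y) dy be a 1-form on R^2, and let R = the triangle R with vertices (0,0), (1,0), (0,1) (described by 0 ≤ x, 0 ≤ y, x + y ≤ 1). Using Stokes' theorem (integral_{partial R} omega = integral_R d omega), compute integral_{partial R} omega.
integral_(partial R) omega = 1/2

Stokes: integral_partial_R omega = integral_R d omega with d omega = (∂Q/∂x - ∂P/∂y) dx ∧ dy.
  ∂Q/∂x = -y
  ∂P/∂y = -4*y
  integrand = ∂Q/∂x - ∂P/∂y = 3*y.
Integrating over R: integral_0^1 integral_0^{1-x} (3*y) dy dx = 1/2.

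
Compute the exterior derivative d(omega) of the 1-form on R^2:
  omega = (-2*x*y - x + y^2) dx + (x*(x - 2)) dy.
d(omega) = (4*x - 2*y - 2) dx ∧ dy

For a 1-form omega = sum_i f_i dx_i, the exterior derivative is
  d(omega) = sum_{i < j} (∂f_j/∂x_i - ∂f_i/∂x_j) dx_i ∧ dx_j.
  coefficient of dx ∧ dy: ∂f_2/∂x - ∂f_1/∂y = ∂(x*(x - 2))/∂x - ∂(-2*x*y - x + y^2)/∂y = 4*x - 2*y - 2
Assembling: d(omega) = (4*x - 2*y - 2) dx ∧ dy.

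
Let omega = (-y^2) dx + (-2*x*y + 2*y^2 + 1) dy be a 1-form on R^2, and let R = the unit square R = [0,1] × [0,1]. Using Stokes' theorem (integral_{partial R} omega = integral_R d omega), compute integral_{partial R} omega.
integral_(partial R) omega = 0

Stokes: integral_partial_R omega = integral_R d omega with d omega = (∂Q/∂x - ∂P/∂y) dx ∧ dy.
  ∂Q/∂x = -2*y
  ∂P/∂y = -2*y
  integrand = ∂Q/∂x - ∂P/∂y = 0.
Integrating over R: integral_0^1 integral_0^1 (0) dx dy = 0.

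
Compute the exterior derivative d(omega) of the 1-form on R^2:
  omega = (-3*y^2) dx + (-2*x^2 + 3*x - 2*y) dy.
d(omega) = (-4*x + 6*y + 3) dx ∧ dy

For a 1-form omega = sum_i f_i dx_i, the exterior derivative is
  d(omega) = sum_{i < j} (∂f_j/∂x_i - ∂f_i/∂x_j) dx_i ∧ dx_j.
  coefficient of dx ∧ dy: ∂f_2/∂x - ∂f_1/∂y = ∂(-2*x^2 + 3*x - 2*y)/∂x - ∂(-3*y^2)/∂y = -4*x + 6*y + 3
Assembling: d(omega) = (-4*x + 6*y + 3) dx ∧ dy.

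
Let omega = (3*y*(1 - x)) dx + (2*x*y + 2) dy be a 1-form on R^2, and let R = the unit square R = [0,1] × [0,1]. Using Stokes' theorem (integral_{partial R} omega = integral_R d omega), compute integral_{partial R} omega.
integral_(partial R) omega = -1/2

Stokes: integral_partial_R omega = integral_R d omega with d omega = (∂Q/∂x - ∂P/∂y) dx ∧ dy.
  ∂Q/∂x = 2*y
  ∂P/∂y = 3 - 3*x
  integrand = ∂Q/∂x - ∂P/∂y = 3*x + 2*y - 3.
Integrating over R: integral_0^1 integral_0^1 (3*x + 2*y - 3) dx dy = -1/2.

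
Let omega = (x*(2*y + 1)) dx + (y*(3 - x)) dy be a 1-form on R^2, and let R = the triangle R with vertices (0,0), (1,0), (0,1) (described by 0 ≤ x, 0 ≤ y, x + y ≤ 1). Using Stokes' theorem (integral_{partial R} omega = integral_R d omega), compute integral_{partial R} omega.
integral_(partial R) omega = -1/2

Stokes: integral_partial_R omega = integral_R d omega with d omega = (∂Q/∂x - ∂P/∂y) dx ∧ dy.
  ∂Q/∂x = -y
  ∂P/∂y = 2*x
  integrand = ∂Q/∂x - ∂P/∂y = -2*x - y.
Integrating over R: integral_0^1 integral_0^{1-x} (-2*x - y) dy dx = -1/2.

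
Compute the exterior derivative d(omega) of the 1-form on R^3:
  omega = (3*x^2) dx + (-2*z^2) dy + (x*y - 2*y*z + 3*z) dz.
d(omega) = (y) dx ∧ dz + (x + 2*z) dy ∧ dz

For a 1-form omega = sum_i f_i dx_i, the exterior derivative is
  d(omega) = sum_{i < j} (∂f_j/∂x_i - ∂f_i/∂x_j) dx_i ∧ dx_j.
  coefficient of dx ∧ dz: ∂f_3/∂x - ∂f_1/∂z = ∂(x*y - 2*y*z + 3*z)/∂x - ∂(3*x^2)/∂z = y
  coefficient of dy ∧ dz: ∂f_3/∂y - ∂f_2/∂z = ∂(x*y - 2*y*z + 3*z)/∂y - ∂(-2*z^2)/∂z = x + 2*z
Assembling: d(omega) = (y) dx ∧ dz + (x + 2*z) dy ∧ dz.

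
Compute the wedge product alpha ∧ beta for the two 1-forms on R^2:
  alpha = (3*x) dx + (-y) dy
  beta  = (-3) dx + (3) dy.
alpha ∧ beta = (9*x - 3*y) dx ∧ dy

Distribute the wedge, using dx_i ∧ dx_j = -dx_j ∧ dx_i and dx_i ∧ dx_i = 0. For each pair (i, j) with i < j, the coefficient of dx_i ∧ dx_j in alpha ∧ beta is (alpha_i * beta_j - alpha_j * beta_i). Collecting: alpha ∧ beta = (9*x - 3*y) dx ∧ dy.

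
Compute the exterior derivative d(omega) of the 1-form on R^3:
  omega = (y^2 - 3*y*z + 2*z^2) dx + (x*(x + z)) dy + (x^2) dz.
d(omega) = (2*x - 2*y + 4*z) dx ∧ dy + (2*x + 3*y - 4*z) dx ∧ dz + (-x) dy ∧ dz

For a 1-form omega = sum_i f_i dx_i, the exterior derivative is
  d(omega) = sum_{i < j} (∂f_j/∂x_i - ∂f_i/∂x_j) dx_i ∧ dx_j.
  coefficient of dx ∧ dy: ∂f_2/∂x - ∂f_1/∂y = ∂(x*(x + z))/∂x - ∂(y^2 - 3*y*z + 2*z^2)/∂y = 2*x - 2*y + 4*z
  coefficient of dx ∧ dz: ∂f_3/∂x - ∂f_1/∂z = ∂(x^2)/∂x - ∂(y^2 - 3*y*z + 2*z^2)/∂z = 2*x + 3*y - 4*z
  coefficient of dy ∧ dz: ∂f_3/∂y - ∂f_2/∂z = ∂(x^2)/∂y - ∂(x*(x + z))/∂z = -x
Assembling: d(omega) = (2*x - 2*y + 4*z) dx ∧ dy + (2*x + 3*y - 4*z) dx ∧ dz + (-x) dy ∧ dz.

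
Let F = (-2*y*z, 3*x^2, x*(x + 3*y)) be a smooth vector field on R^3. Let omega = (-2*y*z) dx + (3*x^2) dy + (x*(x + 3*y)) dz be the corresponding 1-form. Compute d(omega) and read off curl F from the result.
d(omega) = (3*x) dy ∧ dz + (-2*x - 5*y) dz ∧ dx + (6*x + 2*z) dx ∧ dy; curl F = (3*x, -2*x - 5*y, 6*x + 2*z)

d omega = sum_{i<j} (∂f_j/∂x_i - ∂f_i/∂x_j) dx_i ∧ dx_j. Under the identification (dy ∧ dz, dz ∧ dx, dx ∧ dy) ↔ (e_x, e_y, e_z), the coefficients are exactly the components of curl F. Compute:
  ∂R/∂y - ∂Q/∂z = (3*x) - (0) = 3*x
  ∂P/∂z - ∂R/∂x = (-2*y) - (2*x + 3*y) = -2*x - 5*y
  ∂Q/∂x - ∂P/∂y = (6*x) - (-2*z) = 6*x + 2*z.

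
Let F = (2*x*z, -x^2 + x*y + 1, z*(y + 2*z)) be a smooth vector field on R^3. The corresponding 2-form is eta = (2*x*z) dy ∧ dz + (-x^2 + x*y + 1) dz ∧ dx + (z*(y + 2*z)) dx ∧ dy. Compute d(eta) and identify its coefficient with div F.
d(eta) = (x + y + 6*z) dx ∧ dy ∧ dz; div F = x + y + 6*z

For a 2-form in R^3 of the form above, applying d gives a 3-form with coefficient ∂P/∂x + ∂Q/∂y + ∂R/∂z:
  ∂P/∂x = 2*z
  ∂Q/∂y = x
  ∂R/∂z = y + 4*z
Sum = x + y + 6*z, which is exactly div F.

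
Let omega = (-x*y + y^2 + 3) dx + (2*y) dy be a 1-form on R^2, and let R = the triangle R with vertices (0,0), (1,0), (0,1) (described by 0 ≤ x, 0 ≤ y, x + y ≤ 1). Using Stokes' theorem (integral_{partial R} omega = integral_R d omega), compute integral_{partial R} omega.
integral_(partial R) omega = -1/6

Stokes: integral_partial_R omega = integral_R d omega with d omega = (∂Q/∂x - ∂P/∂y) dx ∧ dy.
  ∂Q/∂x = 0
  ∂P/∂y = -x + 2*y
  integrand = ∂Q/∂x - ∂P/∂y = x - 2*y.
Integrating over R: integral_0^1 integral_0^{1-x} (x - 2*y) dy dx = -1/6.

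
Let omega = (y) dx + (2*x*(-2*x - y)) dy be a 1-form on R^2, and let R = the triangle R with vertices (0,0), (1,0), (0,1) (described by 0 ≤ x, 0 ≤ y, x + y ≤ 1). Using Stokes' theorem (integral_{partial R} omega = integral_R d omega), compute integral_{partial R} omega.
integral_(partial R) omega = -13/6

Stokes: integral_partial_R omega = integral_R d omega with d omega = (∂Q/∂x - ∂P/∂y) dx ∧ dy.
  ∂Q/∂x = -8*x - 2*y
  ∂P/∂y = 1
  integrand = ∂Q/∂x - ∂P/∂y = -8*x - 2*y - 1.
Integrating over R: integral_0^1 integral_0^{1-x} (-8*x - 2*y - 1) dy dx = -13/6.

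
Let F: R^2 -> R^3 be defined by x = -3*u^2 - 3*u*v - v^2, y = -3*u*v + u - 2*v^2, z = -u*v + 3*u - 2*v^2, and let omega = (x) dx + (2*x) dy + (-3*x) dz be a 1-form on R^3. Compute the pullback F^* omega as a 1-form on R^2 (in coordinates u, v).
F^* omega = (18*u^3 + 36*u^2*v + 21*u^2 + 24*u*v^2 + 21*u*v + 6*v^3 + 7*v^2) du + (18*u^3 + 12*u^2*v - 2*v^3) dv

Using F^*(f dg) = (f ∘ F) d(g ∘ F), substitute each coordinate x_i by F_i(u, v) in f_i, and replace dx_i by d F_i = (∂F_i/∂u) du + (∂F_i/∂v) dv.
  For the x component: f_1(F) = -3*u^2 - 3*u*v - v^2; d F_1 = (-6*u - 3*v) du + (-3*u - 2*v) dv
  For the y component: f_2(F) = -6*u^2 - 6*u*v - 2*v^2; d F_2 = (1 - 3*v) du + (-3*u - 4*v) dv
  For the z component: f_3(F) = 9*u^2 + 9*u*v + 3*v^2; d F_3 = (3 - v) du + (-u - 4*v) dv
Combining and collecting du, dv coefficients:
  coeff of du: 18*u^3 + 36*u^2*v + 21*u^2 + 24*u*v^2 + 21*u*v + 6*v^3 + 7*v^2
  coeff of dv: 18*u^3 + 12*u^2*v - 2*v^3
F^* omega = (18*u^3 + 36*u^2*v + 21*u^2 + 24*u*v^2 + 21*u*v + 6*v^3 + 7*v^2) du + (18*u^3 + 12*u^2*v - 2*v^3) dv.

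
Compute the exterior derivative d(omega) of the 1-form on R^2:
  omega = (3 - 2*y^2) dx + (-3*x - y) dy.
d(omega) = (4*y - 3) dx ∧ dy

For a 1-form omega = sum_i f_i dx_i, the exterior derivative is
  d(omega) = sum_{i < j} (∂f_j/∂x_i - ∂f_i/∂x_j) dx_i ∧ dx_j.
  coefficient of dx ∧ dy: ∂f_2/∂x - ∂f_1/∂y = ∂(-3*x - y)/∂x - ∂(3 - 2*y^2)/∂y = 4*y - 3
Assembling: d(omega) = (4*y - 3) dx ∧ dy.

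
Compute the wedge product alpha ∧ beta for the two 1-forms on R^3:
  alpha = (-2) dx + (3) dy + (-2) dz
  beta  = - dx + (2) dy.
alpha ∧ beta = (-1) dx ∧ dy + (-2) dx ∧ dz + (4) dy ∧ dz

Distribute the wedge, using dx_i ∧ dx_j = -dx_j ∧ dx_i and dx_i ∧ dx_i = 0. For each pair (i, j) with i < j, the coefficient of dx_i ∧ dx_j in alpha ∧ beta is (alpha_i * beta_j - alpha_j * beta_i). Collecting: alpha ∧ beta = (-1) dx ∧ dy + (-2) dx ∧ dz + (4) dy ∧ dz.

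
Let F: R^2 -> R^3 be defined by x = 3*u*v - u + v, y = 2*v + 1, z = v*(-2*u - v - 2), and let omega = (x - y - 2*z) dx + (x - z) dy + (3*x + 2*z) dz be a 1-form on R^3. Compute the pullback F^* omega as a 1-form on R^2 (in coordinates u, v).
F^* omega = (11*u*v^2 - 4*u*v + u + 10*v^3 + 9*v^2 - 6*v + 1) du + (11*u^2*v + 3*u^2 + 24*u*v + 4*v^3 + 10*v^2 + 11*v - 1) dv

Using F^*(f dg) = (f ∘ F) d(g ∘ F), substitute each coordinate x_i by F_i(u, v) in f_i, and replace dx_i by d F_i = (∂F_i/∂u) du + (∂F_i/∂v) dv.
  For the x component: f_1(F) = 7*u*v - u + 2*v^2 + 3*v - 1; d F_1 = (3*v - 1) du + (3*u + 1) dv
  For the y component: f_2(F) = 5*u*v - u + v^2 + 3*v; d F_2 = (0) du + (2) dv
  For the z component: f_3(F) = 5*u*v - 3*u - 2*v^2 - v; d F_3 = (-2*v) du + (-2*u - 2*v - 2) dv
Combining and collecting du, dv coefficients:
  coeff of du: 11*u*v^2 - 4*u*v + u + 10*v^3 + 9*v^2 - 6*v + 1
  coeff of dv: 11*u^2*v + 3*u^2 + 24*u*v + 4*v^3 + 10*v^2 + 11*v - 1
F^* omega = (11*u*v^2 - 4*u*v + u + 10*v^3 + 9*v^2 - 6*v + 1) du + (11*u^2*v + 3*u^2 + 24*u*v + 4*v^3 + 10*v^2 + 11*v - 1) dv.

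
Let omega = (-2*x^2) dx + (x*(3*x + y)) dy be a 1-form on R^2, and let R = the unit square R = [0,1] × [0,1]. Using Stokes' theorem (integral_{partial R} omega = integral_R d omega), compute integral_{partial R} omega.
integral_(partial R) omega = 7/2

Stokes: integral_partial_R omega = integral_R d omega with d omega = (∂Q/∂x - ∂P/∂y) dx ∧ dy.
  ∂Q/∂x = 6*x + y
  ∂P/∂y = 0
  integrand = ∂Q/∂x - ∂P/∂y = 6*x + y.
Integrating over R: integral_0^1 integral_0^1 (6*x + y) dx dy = 7/2.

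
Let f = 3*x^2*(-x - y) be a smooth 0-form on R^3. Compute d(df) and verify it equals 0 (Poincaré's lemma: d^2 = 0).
d(df) = 0

Step 1: df = sum_i (∂f/∂x_i) dx_i = (3*x*(-3*x - 2*y)) dx + (-3*x^2) dy + (0) dz.
Step 2: Apply d again. Using the 1-form formula, the coefficient of dx ∧ dy in d(df) is ∂^2 f/∂x ∂y - ∂^2 f/∂y ∂x = (-6*x) - (-6*x) = 0 (equality of mixed partials for smooth f).
Similarly for dx ∧ dz and dy ∧ dz — all coefficients vanish. So d(df) = 0.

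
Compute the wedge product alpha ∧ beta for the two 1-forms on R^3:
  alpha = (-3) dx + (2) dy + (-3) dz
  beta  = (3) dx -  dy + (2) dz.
alpha ∧ beta = (-3) dx ∧ dy + (3) dx ∧ dz + (1) dy ∧ dz

Distribute the wedge, using dx_i ∧ dx_j = -dx_j ∧ dx_i and dx_i ∧ dx_i = 0. For each pair (i, j) with i < j, the coefficient of dx_i ∧ dx_j in alpha ∧ beta is (alpha_i * beta_j - alpha_j * beta_i). Collecting: alpha ∧ beta = (-3) dx ∧ dy + (3) dx ∧ dz + (1) dy ∧ dz.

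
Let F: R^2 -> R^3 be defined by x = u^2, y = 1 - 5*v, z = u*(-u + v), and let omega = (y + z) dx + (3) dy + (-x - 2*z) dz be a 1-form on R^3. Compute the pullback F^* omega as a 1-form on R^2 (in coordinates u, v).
F^* omega = (u*(-4*u^2 + 7*u*v - 2*v^2 - 10*v + 2)) du + (u^3 - 2*u^2*v - 15) dv

Using F^*(f dg) = (f ∘ F) d(g ∘ F), substitute each coordinate x_i by F_i(u, v) in f_i, and replace dx_i by d F_i = (∂F_i/∂u) du + (∂F_i/∂v) dv.
  For the x component: f_1(F) = -u^2 + u*v - 5*v + 1; d F_1 = (2*u) du + (0) dv
  For the y component: f_2(F) = 3; d F_2 = (0) du + (-5) dv
  For the z component: f_3(F) = u*(u - 2*v); d F_3 = (-2*u + v) du + (u) dv
Combining and collecting du, dv coefficients:
  coeff of du: u*(-4*u^2 + 7*u*v - 2*v^2 - 10*v + 2)
  coeff of dv: u^3 - 2*u^2*v - 15
F^* omega = (u*(-4*u^2 + 7*u*v - 2*v^2 - 10*v + 2)) du + (u^3 - 2*u^2*v - 15) dv.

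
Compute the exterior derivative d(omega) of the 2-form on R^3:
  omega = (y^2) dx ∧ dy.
d(omega) = 0

For a 2-form omega = sum_{i<j} g_{ij} dx_i ∧ dx_j, the exterior derivative is
  d(omega) = sum_{i<j} d(g_{ij}) ∧ dx_i ∧ dx_j = sum_{i<j, k} (∂g_{ij}/∂x_k) dx_k ∧ dx_i ∧ dx_j.
Expand each term, using dx_k ∧ dx_i ∧ dx_j = sgn(permutation) dx_{(a)} ∧ dx_{(b)} ∧ dx_{(c)} with (a < b < c) sorted:

Collecting like 3-forms: d(omega) = 0.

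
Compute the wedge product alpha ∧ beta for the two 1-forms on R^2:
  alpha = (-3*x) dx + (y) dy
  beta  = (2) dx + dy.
alpha ∧ beta = (-3*x - 2*y) dx ∧ dy

Distribute the wedge, using dx_i ∧ dx_j = -dx_j ∧ dx_i and dx_i ∧ dx_i = 0. For each pair (i, j) with i < j, the coefficient of dx_i ∧ dx_j in alpha ∧ beta is (alpha_i * beta_j - alpha_j * beta_i). Collecting: alpha ∧ beta = (-3*x - 2*y) dx ∧ dy.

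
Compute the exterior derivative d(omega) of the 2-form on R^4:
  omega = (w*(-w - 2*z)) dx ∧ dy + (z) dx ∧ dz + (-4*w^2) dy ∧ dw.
d(omega) = (-2*w) dx ∧ dy ∧ dz + (-2*w - 2*z) dx ∧ dy ∧ dw

For a 2-form omega = sum_{i<j} g_{ij} dx_i ∧ dx_j, the exterior derivative is
  d(omega) = sum_{i<j} d(g_{ij}) ∧ dx_i ∧ dx_j = sum_{i<j, k} (∂g_{ij}/∂x_k) dx_k ∧ dx_i ∧ dx_j.
Expand each term, using dx_k ∧ dx_i ∧ dx_j = sgn(permutation) dx_{(a)} ∧ dx_{(b)} ∧ dx_{(c)} with (a < b < c) sorted:
  d(w*(-w - 2*z)) includes (∂/∂z)(w*(-w - 2*z)) dz = (-2*w) dz, which multiplied by dx ∧ dy gives (-2*w) dx ∧ dy ∧ dz
  d(w*(-w - 2*z)) includes (∂/∂w)(w*(-w - 2*z)) dw = (-2*w - 2*z) dw, which multiplied by dx ∧ dy gives (-2*w - 2*z) dx ∧ dy ∧ dw
Collecting like 3-forms: d(omega) = (-2*w) dx ∧ dy ∧ dz + (-2*w - 2*z) dx ∧ dy ∧ dw.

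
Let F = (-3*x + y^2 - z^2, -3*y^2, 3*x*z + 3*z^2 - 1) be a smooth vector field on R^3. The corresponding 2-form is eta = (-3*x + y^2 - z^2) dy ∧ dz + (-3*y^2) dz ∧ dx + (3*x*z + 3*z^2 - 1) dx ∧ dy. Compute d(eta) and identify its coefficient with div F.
d(eta) = (3*x - 6*y + 6*z - 3) dx ∧ dy ∧ dz; div F = 3*x - 6*y + 6*z - 3

For a 2-form in R^3 of the form above, applying d gives a 3-form with coefficient ∂P/∂x + ∂Q/∂y + ∂R/∂z:
  ∂P/∂x = -3
  ∂Q/∂y = -6*y
  ∂R/∂z = 3*x + 6*z
Sum = 3*x - 6*y + 6*z - 3, which is exactly div F.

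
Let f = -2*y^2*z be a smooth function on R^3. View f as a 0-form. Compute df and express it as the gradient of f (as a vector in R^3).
df = (0) dx + (-4*y*z) dy + (-2*y^2) dz; grad f = (0, -4*y*z, -2*y^2)

For a 0-form f, d f = (∂f/∂x) dx + (∂f/∂y) dy + (∂f/∂z) dz. The components of the vector representation are exactly the entries of grad f in Cartesian coordinates:
  ∂f/∂x = 0
  ∂f/∂y = -4*y*z
  ∂f/∂z = -2*y^2.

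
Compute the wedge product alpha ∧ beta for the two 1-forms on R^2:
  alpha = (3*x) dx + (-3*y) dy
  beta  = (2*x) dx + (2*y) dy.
alpha ∧ beta = (12*x*y) dx ∧ dy

Distribute the wedge, using dx_i ∧ dx_j = -dx_j ∧ dx_i and dx_i ∧ dx_i = 0. For each pair (i, j) with i < j, the coefficient of dx_i ∧ dx_j in alpha ∧ beta is (alpha_i * beta_j - alpha_j * beta_i). Collecting: alpha ∧ beta = (12*x*y) dx ∧ dy.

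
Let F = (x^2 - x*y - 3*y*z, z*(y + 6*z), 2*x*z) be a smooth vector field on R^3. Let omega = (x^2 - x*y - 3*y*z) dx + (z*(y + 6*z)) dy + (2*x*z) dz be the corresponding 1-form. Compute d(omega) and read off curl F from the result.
d(omega) = (-y - 12*z) dy ∧ dz + (-3*y - 2*z) dz ∧ dx + (x + 3*z) dx ∧ dy; curl F = (-y - 12*z, -3*y - 2*z, x + 3*z)

d omega = sum_{i<j} (∂f_j/∂x_i - ∂f_i/∂x_j) dx_i ∧ dx_j. Under the identification (dy ∧ dz, dz ∧ dx, dx ∧ dy) ↔ (e_x, e_y, e_z), the coefficients are exactly the components of curl F. Compute:
  ∂R/∂y - ∂Q/∂z = (0) - (y + 12*z) = -y - 12*z
  ∂P/∂z - ∂R/∂x = (-3*y) - (2*z) = -3*y - 2*z
  ∂Q/∂x - ∂P/∂y = (0) - (-x - 3*z) = x + 3*z.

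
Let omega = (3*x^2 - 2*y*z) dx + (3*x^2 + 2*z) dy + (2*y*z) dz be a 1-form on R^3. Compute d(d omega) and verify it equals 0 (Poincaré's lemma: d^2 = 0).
d(d omega) = 0

Step 1: d omega = sum_{i<j} (∂f_j/∂x_i - ∂f_i/∂x_j) dx_i ∧ dx_j:
  coeff of dx ∧ dy: 6*x + 2*z
  coeff of dx ∧ dz: 2*y
  coeff of dy ∧ dz: 2*z - 2
Step 2: Apply d again to each 2-form coefficient. The only possible 3-form in R^3 is dx ∧ dy ∧ dz, with coefficient
  ∂(coeff of dy∧dz)/∂x - ∂(coeff of dx∧dz)/∂y + ∂(coeff of dx∧dy)/∂z
  = ∂/∂x (2*z - 2) - ∂/∂y (2*y) + ∂/∂z (6*x + 2*z).
Each of these terms simplifies to sums of mixed partials that cancel in pairs. The result is 0 (by equality of mixed partials for smooth functions — Schwarz / Clairaut).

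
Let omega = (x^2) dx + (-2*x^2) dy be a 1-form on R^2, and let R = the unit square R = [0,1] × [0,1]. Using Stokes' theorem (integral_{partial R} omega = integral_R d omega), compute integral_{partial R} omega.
integral_(partial R) omega = -2

Stokes: integral_partial_R omega = integral_R d omega with d omega = (∂Q/∂x - ∂P/∂y) dx ∧ dy.
  ∂Q/∂x = -4*x
  ∂P/∂y = 0
  integrand = ∂Q/∂x - ∂P/∂y = -4*x.
Integrating over R: integral_0^1 integral_0^1 (-4*x) dx dy = -2.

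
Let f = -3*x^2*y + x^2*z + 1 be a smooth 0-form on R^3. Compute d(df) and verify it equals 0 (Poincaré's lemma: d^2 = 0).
d(df) = 0

Step 1: df = sum_i (∂f/∂x_i) dx_i = (2*x*(-3*y + z)) dx + (-3*x^2) dy + (x^2) dz.
Step 2: Apply d again. Using the 1-form formula, the coefficient of dx ∧ dy in d(df) is ∂^2 f/∂x ∂y - ∂^2 f/∂y ∂x = (-6*x) - (-6*x) = 0 (equality of mixed partials for smooth f).
Similarly for dx ∧ dz and dy ∧ dz — all coefficients vanish. So d(df) = 0.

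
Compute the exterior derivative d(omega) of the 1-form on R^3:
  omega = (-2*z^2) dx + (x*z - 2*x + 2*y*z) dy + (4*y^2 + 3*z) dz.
d(omega) = (z - 2) dx ∧ dy + (4*z) dx ∧ dz + (-x + 6*y) dy ∧ dz

For a 1-form omega = sum_i f_i dx_i, the exterior derivative is
  d(omega) = sum_{i < j} (∂f_j/∂x_i - ∂f_i/∂x_j) dx_i ∧ dx_j.
  coefficient of dx ∧ dy: ∂f_2/∂x - ∂f_1/∂y = ∂(x*z - 2*x + 2*y*z)/∂x - ∂(-2*z^2)/∂y = z - 2
  coefficient of dx ∧ dz: ∂f_3/∂x - ∂f_1/∂z = ∂(4*y^2 + 3*z)/∂x - ∂(-2*z^2)/∂z = 4*z
  coefficient of dy ∧ dz: ∂f_3/∂y - ∂f_2/∂z = ∂(4*y^2 + 3*z)/∂y - ∂(x*z - 2*x + 2*y*z)/∂z = -x + 6*y
Assembling: d(omega) = (z - 2) dx ∧ dy + (4*z) dx ∧ dz + (-x + 6*y) dy ∧ dz.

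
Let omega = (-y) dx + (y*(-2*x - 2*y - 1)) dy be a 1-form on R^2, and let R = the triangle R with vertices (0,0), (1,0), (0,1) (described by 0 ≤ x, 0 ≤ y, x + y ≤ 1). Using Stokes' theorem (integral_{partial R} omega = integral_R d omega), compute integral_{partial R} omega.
integral_(partial R) omega = 1/6

Stokes: integral_partial_R omega = integral_R d omega with d omega = (∂Q/∂x - ∂P/∂y) dx ∧ dy.
  ∂Q/∂x = -2*y
  ∂P/∂y = -1
  integrand = ∂Q/∂x - ∂P/∂y = 1 - 2*y.
Integrating over R: integral_0^1 integral_0^{1-x} (1 - 2*y) dy dx = 1/6.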